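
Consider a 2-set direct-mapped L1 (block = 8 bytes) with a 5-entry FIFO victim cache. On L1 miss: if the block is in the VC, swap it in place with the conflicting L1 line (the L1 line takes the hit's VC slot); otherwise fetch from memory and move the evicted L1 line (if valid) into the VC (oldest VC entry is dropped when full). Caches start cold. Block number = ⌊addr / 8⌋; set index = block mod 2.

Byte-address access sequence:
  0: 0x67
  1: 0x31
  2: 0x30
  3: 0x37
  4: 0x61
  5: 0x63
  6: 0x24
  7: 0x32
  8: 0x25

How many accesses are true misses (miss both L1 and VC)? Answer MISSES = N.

#0 0x67→b12/s0 MISS; vc=[]
#1 0x31→b6/s0 MISS; vc=[12]
#2 0x30→b6/s0 L1-HIT; vc=[12]
#3 0x37→b6/s0 L1-HIT; vc=[12]
#4 0x61→b12/s0 VC-HIT; vc=[6]
#5 0x63→b12/s0 L1-HIT; vc=[6]
#6 0x24→b4/s0 MISS; vc=[6,12]
#7 0x32→b6/s0 VC-HIT; vc=[4,12]
#8 0x25→b4/s0 VC-HIT; vc=[6,12]

MISSES = 3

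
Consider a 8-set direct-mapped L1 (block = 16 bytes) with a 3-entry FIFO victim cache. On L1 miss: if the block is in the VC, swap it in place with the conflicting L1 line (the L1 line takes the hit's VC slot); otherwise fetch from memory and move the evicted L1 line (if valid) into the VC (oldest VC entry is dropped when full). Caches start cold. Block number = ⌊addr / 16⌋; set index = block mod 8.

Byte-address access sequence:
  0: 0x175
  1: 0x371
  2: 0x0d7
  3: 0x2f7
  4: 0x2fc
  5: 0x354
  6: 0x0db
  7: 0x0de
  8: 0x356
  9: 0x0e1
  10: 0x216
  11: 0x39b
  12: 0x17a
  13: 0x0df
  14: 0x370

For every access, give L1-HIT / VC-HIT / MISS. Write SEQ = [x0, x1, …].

  [0] addr=0x175 blk=23 s=7: MISS | VC []
  [1] addr=0x371 blk=55 s=7: MISS | VC [23]
  [2] addr=0xd7 blk=13 s=5: MISS | VC [23]
  [3] addr=0x2f7 blk=47 s=7: MISS | VC [23, 55]
  [4] addr=0x2fc blk=47 s=7: L1-HIT | VC [23, 55]
  [5] addr=0x354 blk=53 s=5: MISS | VC [23, 55, 13]
  [6] addr=0xdb blk=13 s=5: VC-HIT | VC [23, 55, 53]
  [7] addr=0xde blk=13 s=5: L1-HIT | VC [23, 55, 53]
  [8] addr=0x356 blk=53 s=5: VC-HIT | VC [23, 55, 13]
  [9] addr=0xe1 blk=14 s=6: MISS | VC [23, 55, 13]
  [10] addr=0x216 blk=33 s=1: MISS | VC [23, 55, 13]
  [11] addr=0x39b blk=57 s=1: MISS | VC [55, 13, 33]
  [12] addr=0x17a blk=23 s=7: MISS | VC [13, 33, 47]
  [13] addr=0xdf blk=13 s=5: VC-HIT | VC [53, 33, 47]
  [14] addr=0x370 blk=55 s=7: MISS | VC [33, 47, 23]

SEQ = [MISS, MISS, MISS, MISS, L1-HIT, MISS, VC-HIT, L1-HIT, VC-HIT, MISS, MISS, MISS, MISS, VC-HIT, MISS]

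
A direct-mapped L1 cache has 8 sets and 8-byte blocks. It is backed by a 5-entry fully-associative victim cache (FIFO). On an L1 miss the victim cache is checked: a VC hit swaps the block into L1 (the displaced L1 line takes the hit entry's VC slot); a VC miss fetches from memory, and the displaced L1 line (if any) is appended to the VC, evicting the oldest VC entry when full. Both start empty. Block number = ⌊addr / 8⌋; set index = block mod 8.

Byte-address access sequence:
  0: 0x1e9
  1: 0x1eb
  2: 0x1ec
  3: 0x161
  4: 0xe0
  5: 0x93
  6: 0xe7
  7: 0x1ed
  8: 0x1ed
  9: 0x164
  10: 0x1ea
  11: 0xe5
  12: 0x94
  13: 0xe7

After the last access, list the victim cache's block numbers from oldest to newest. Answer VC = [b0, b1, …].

#0 0x1e9→b61/s5 MISS; vc=[]
#1 0x1eb→b61/s5 L1-HIT; vc=[]
#2 0x1ec→b61/s5 L1-HIT; vc=[]
#3 0x161→b44/s4 MISS; vc=[]
#4 0xe0→b28/s4 MISS; vc=[44]
#5 0x93→b18/s2 MISS; vc=[44]
#6 0xe7→b28/s4 L1-HIT; vc=[44]
#7 0x1ed→b61/s5 L1-HIT; vc=[44]
#8 0x1ed→b61/s5 L1-HIT; vc=[44]
#9 0x164→b44/s4 VC-HIT; vc=[28]
#10 0x1ea→b61/s5 L1-HIT; vc=[28]
#11 0xe5→b28/s4 VC-HIT; vc=[44]
#12 0x94→b18/s2 L1-HIT; vc=[44]
#13 0xe7→b28/s4 L1-HIT; vc=[44]

VC = [44]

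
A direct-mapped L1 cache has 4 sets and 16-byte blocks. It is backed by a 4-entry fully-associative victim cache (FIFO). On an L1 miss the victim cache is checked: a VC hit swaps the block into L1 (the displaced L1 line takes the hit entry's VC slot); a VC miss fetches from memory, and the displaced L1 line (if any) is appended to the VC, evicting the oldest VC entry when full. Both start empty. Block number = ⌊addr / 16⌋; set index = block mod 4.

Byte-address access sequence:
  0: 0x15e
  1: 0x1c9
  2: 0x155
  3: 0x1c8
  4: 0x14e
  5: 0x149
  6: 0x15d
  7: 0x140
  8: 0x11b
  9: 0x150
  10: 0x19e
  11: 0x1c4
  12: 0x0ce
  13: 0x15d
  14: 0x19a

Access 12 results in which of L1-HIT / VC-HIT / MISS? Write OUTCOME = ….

OUTCOME = MISS

0: 0x15e (blk 21, set 1) → MISS  vc=[]
1: 0x1c9 (blk 28, set 0) → MISS  vc=[]
2: 0x155 (blk 21, set 1) → L1-HIT  vc=[]
3: 0x1c8 (blk 28, set 0) → L1-HIT  vc=[]
4: 0x14e (blk 20, set 0) → MISS  vc=[28]
5: 0x149 (blk 20, set 0) → L1-HIT  vc=[28]
6: 0x15d (blk 21, set 1) → L1-HIT  vc=[28]
7: 0x140 (blk 20, set 0) → L1-HIT  vc=[28]
8: 0x11b (blk 17, set 1) → MISS  vc=[28, 21]
9: 0x150 (blk 21, set 1) → VC-HIT  vc=[28, 17]
10: 0x19e (blk 25, set 1) → MISS  vc=[28, 17, 21]
11: 0x1c4 (blk 28, set 0) → VC-HIT  vc=[20, 17, 21]
12: 0xce (blk 12, set 0) → MISS  vc=[20, 17, 21, 28]
13: 0x15d (blk 21, set 1) → VC-HIT  vc=[20, 17, 25, 28]
14: 0x19a (blk 25, set 1) → VC-HIT  vc=[20, 17, 21, 28]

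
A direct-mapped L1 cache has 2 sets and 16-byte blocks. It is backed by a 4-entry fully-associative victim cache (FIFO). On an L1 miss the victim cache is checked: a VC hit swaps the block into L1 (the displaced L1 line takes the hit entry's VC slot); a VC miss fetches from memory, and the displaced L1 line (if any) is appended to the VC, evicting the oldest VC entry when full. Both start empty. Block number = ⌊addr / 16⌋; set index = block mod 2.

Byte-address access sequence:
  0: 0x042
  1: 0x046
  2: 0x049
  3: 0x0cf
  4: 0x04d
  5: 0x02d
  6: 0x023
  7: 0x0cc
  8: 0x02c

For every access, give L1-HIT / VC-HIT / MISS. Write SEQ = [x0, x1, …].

  [0] addr=0x42 blk=4 s=0: MISS | VC []
  [1] addr=0x46 blk=4 s=0: L1-HIT | VC []
  [2] addr=0x49 blk=4 s=0: L1-HIT | VC []
  [3] addr=0xcf blk=12 s=0: MISS | VC [4]
  [4] addr=0x4d blk=4 s=0: VC-HIT | VC [12]
  [5] addr=0x2d blk=2 s=0: MISS | VC [12, 4]
  [6] addr=0x23 blk=2 s=0: L1-HIT | VC [12, 4]
  [7] addr=0xcc blk=12 s=0: VC-HIT | VC [2, 4]
  [8] addr=0x2c blk=2 s=0: VC-HIT | VC [12, 4]

SEQ = [MISS, L1-HIT, L1-HIT, MISS, VC-HIT, MISS, L1-HIT, VC-HIT, VC-HIT]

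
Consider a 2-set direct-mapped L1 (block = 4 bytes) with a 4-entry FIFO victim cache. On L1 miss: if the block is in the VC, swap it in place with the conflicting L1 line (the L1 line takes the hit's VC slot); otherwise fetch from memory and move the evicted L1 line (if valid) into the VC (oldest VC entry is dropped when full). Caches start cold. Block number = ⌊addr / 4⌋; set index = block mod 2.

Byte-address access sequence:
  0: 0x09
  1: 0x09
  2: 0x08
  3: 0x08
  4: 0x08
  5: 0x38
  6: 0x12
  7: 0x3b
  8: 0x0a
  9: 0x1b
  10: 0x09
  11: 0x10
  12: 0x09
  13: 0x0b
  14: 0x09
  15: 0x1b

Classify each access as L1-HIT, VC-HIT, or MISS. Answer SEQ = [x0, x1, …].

#0 0x9→b2/s0 MISS; vc=[]
#1 0x9→b2/s0 L1-HIT; vc=[]
#2 0x8→b2/s0 L1-HIT; vc=[]
#3 0x8→b2/s0 L1-HIT; vc=[]
#4 0x8→b2/s0 L1-HIT; vc=[]
#5 0x38→b14/s0 MISS; vc=[2]
#6 0x12→b4/s0 MISS; vc=[2,14]
#7 0x3b→b14/s0 VC-HIT; vc=[2,4]
#8 0xa→b2/s0 VC-HIT; vc=[14,4]
#9 0x1b→b6/s0 MISS; vc=[14,4,2]
#10 0x9→b2/s0 VC-HIT; vc=[14,4,6]
#11 0x10→b4/s0 VC-HIT; vc=[14,2,6]
#12 0x9→b2/s0 VC-HIT; vc=[14,4,6]
#13 0xb→b2/s0 L1-HIT; vc=[14,4,6]
#14 0x9→b2/s0 L1-HIT; vc=[14,4,6]
#15 0x1b→b6/s0 VC-HIT; vc=[14,4,2]

SEQ = [MISS, L1-HIT, L1-HIT, L1-HIT, L1-HIT, MISS, MISS, VC-HIT, VC-HIT, MISS, VC-HIT, VC-HIT, VC-HIT, L1-HIT, L1-HIT, VC-HIT]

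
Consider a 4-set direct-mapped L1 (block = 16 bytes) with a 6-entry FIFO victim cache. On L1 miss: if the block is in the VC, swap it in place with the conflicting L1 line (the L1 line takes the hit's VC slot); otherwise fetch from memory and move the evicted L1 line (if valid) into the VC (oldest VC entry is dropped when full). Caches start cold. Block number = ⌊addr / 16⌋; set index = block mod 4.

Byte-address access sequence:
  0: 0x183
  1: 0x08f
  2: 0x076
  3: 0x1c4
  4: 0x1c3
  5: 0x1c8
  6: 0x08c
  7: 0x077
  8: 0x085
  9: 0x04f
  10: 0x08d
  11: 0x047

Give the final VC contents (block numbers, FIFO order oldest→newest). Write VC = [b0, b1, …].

VC = [24, 28, 8]

#0 0x183→b24/s0 MISS; vc=[]
#1 0x8f→b8/s0 MISS; vc=[24]
#2 0x76→b7/s3 MISS; vc=[24]
#3 0x1c4→b28/s0 MISS; vc=[24,8]
#4 0x1c3→b28/s0 L1-HIT; vc=[24,8]
#5 0x1c8→b28/s0 L1-HIT; vc=[24,8]
#6 0x8c→b8/s0 VC-HIT; vc=[24,28]
#7 0x77→b7/s3 L1-HIT; vc=[24,28]
#8 0x85→b8/s0 L1-HIT; vc=[24,28]
#9 0x4f→b4/s0 MISS; vc=[24,28,8]
#10 0x8d→b8/s0 VC-HIT; vc=[24,28,4]
#11 0x47→b4/s0 VC-HIT; vc=[24,28,8]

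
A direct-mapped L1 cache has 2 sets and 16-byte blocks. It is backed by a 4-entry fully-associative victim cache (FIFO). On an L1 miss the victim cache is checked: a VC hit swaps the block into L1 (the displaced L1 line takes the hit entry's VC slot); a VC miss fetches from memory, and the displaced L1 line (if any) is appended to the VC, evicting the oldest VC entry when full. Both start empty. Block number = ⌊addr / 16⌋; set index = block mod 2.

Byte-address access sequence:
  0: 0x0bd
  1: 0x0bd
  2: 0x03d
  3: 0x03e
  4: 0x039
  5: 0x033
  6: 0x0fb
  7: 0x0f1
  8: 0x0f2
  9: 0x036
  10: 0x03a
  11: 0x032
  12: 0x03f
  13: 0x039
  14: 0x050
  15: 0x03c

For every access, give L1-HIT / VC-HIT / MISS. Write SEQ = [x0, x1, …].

SEQ = [MISS, L1-HIT, MISS, L1-HIT, L1-HIT, L1-HIT, MISS, L1-HIT, L1-HIT, VC-HIT, L1-HIT, L1-HIT, L1-HIT, L1-HIT, MISS, VC-HIT]

#0 0xbd→b11/s1 MISS; vc=[]
#1 0xbd→b11/s1 L1-HIT; vc=[]
#2 0x3d→b3/s1 MISS; vc=[11]
#3 0x3e→b3/s1 L1-HIT; vc=[11]
#4 0x39→b3/s1 L1-HIT; vc=[11]
#5 0x33→b3/s1 L1-HIT; vc=[11]
#6 0xfb→b15/s1 MISS; vc=[11,3]
#7 0xf1→b15/s1 L1-HIT; vc=[11,3]
#8 0xf2→b15/s1 L1-HIT; vc=[11,3]
#9 0x36→b3/s1 VC-HIT; vc=[11,15]
#10 0x3a→b3/s1 L1-HIT; vc=[11,15]
#11 0x32→b3/s1 L1-HIT; vc=[11,15]
#12 0x3f→b3/s1 L1-HIT; vc=[11,15]
#13 0x39→b3/s1 L1-HIT; vc=[11,15]
#14 0x50→b5/s1 MISS; vc=[11,15,3]
#15 0x3c→b3/s1 VC-HIT; vc=[11,15,5]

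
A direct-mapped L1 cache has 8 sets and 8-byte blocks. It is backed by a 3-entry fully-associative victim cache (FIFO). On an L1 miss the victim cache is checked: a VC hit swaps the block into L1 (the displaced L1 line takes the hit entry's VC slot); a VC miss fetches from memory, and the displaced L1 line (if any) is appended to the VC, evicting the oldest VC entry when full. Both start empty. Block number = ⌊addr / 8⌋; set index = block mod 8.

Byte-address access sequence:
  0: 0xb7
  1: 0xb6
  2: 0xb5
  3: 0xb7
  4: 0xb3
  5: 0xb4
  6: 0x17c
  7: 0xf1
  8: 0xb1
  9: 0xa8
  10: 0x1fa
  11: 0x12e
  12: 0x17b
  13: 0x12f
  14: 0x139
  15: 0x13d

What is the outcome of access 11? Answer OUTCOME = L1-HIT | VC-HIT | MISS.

OUTCOME = MISS

  [0] addr=0xb7 blk=22 s=6: MISS | VC []
  [1] addr=0xb6 blk=22 s=6: L1-HIT | VC []
  [2] addr=0xb5 blk=22 s=6: L1-HIT | VC []
  [3] addr=0xb7 blk=22 s=6: L1-HIT | VC []
  [4] addr=0xb3 blk=22 s=6: L1-HIT | VC []
  [5] addr=0xb4 blk=22 s=6: L1-HIT | VC []
  [6] addr=0x17c blk=47 s=7: MISS | VC []
  [7] addr=0xf1 blk=30 s=6: MISS | VC [22]
  [8] addr=0xb1 blk=22 s=6: VC-HIT | VC [30]
  [9] addr=0xa8 blk=21 s=5: MISS | VC [30]
  [10] addr=0x1fa blk=63 s=7: MISS | VC [30, 47]
  [11] addr=0x12e blk=37 s=5: MISS | VC [30, 47, 21]
  [12] addr=0x17b blk=47 s=7: VC-HIT | VC [30, 63, 21]
  [13] addr=0x12f blk=37 s=5: L1-HIT | VC [30, 63, 21]
  [14] addr=0x139 blk=39 s=7: MISS | VC [63, 21, 47]
  [15] addr=0x13d blk=39 s=7: L1-HIT | VC [63, 21, 47]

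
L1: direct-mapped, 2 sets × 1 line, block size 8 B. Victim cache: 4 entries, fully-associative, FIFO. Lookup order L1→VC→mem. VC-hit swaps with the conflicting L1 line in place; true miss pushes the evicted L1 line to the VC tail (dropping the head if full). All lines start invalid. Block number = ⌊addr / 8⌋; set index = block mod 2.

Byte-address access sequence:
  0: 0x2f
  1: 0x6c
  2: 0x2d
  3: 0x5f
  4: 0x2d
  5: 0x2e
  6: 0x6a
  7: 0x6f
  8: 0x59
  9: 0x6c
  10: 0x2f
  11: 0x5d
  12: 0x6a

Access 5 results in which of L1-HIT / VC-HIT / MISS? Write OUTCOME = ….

OUTCOME = L1-HIT

  [0] addr=0x2f blk=5 s=1: MISS | VC []
  [1] addr=0x6c blk=13 s=1: MISS | VC [5]
  [2] addr=0x2d blk=5 s=1: VC-HIT | VC [13]
  [3] addr=0x5f blk=11 s=1: MISS | VC [13, 5]
  [4] addr=0x2d blk=5 s=1: VC-HIT | VC [13, 11]
  [5] addr=0x2e blk=5 s=1: L1-HIT | VC [13, 11]
  [6] addr=0x6a blk=13 s=1: VC-HIT | VC [5, 11]
  [7] addr=0x6f blk=13 s=1: L1-HIT | VC [5, 11]
  [8] addr=0x59 blk=11 s=1: VC-HIT | VC [5, 13]
  [9] addr=0x6c blk=13 s=1: VC-HIT | VC [5, 11]
  [10] addr=0x2f blk=5 s=1: VC-HIT | VC [13, 11]
  [11] addr=0x5d blk=11 s=1: VC-HIT | VC [13, 5]
  [12] addr=0x6a blk=13 s=1: VC-HIT | VC [11, 5]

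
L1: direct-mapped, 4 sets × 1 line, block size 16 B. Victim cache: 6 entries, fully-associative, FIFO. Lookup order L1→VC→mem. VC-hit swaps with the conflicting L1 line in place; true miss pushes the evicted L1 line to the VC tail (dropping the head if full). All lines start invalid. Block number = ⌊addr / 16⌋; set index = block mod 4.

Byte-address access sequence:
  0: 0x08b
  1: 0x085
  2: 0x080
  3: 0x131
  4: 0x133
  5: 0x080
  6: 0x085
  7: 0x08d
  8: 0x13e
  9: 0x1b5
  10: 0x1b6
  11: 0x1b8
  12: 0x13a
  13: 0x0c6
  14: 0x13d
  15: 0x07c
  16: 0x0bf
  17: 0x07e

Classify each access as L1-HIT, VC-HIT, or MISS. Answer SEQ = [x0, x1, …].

SEQ = [MISS, L1-HIT, L1-HIT, MISS, L1-HIT, L1-HIT, L1-HIT, L1-HIT, L1-HIT, MISS, L1-HIT, L1-HIT, VC-HIT, MISS, L1-HIT, MISS, MISS, VC-HIT]

#0 0x8b→b8/s0 MISS; vc=[]
#1 0x85→b8/s0 L1-HIT; vc=[]
#2 0x80→b8/s0 L1-HIT; vc=[]
#3 0x131→b19/s3 MISS; vc=[]
#4 0x133→b19/s3 L1-HIT; vc=[]
#5 0x80→b8/s0 L1-HIT; vc=[]
#6 0x85→b8/s0 L1-HIT; vc=[]
#7 0x8d→b8/s0 L1-HIT; vc=[]
#8 0x13e→b19/s3 L1-HIT; vc=[]
#9 0x1b5→b27/s3 MISS; vc=[19]
#10 0x1b6→b27/s3 L1-HIT; vc=[19]
#11 0x1b8→b27/s3 L1-HIT; vc=[19]
#12 0x13a→b19/s3 VC-HIT; vc=[27]
#13 0xc6→b12/s0 MISS; vc=[27,8]
#14 0x13d→b19/s3 L1-HIT; vc=[27,8]
#15 0x7c→b7/s3 MISS; vc=[27,8,19]
#16 0xbf→b11/s3 MISS; vc=[27,8,19,7]
#17 0x7e→b7/s3 VC-HIT; vc=[27,8,19,11]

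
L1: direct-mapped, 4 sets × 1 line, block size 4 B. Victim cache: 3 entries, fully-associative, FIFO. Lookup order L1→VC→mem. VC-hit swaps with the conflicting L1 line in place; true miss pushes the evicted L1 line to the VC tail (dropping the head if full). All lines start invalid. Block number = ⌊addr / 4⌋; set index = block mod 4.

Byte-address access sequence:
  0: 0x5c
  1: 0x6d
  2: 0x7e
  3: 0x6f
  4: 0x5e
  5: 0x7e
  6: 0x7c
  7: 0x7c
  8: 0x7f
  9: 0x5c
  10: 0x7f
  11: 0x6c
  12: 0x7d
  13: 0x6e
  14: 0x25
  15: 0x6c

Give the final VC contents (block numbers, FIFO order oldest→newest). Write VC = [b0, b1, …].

#0 0x5c→b23/s3 MISS; vc=[]
#1 0x6d→b27/s3 MISS; vc=[23]
#2 0x7e→b31/s3 MISS; vc=[23,27]
#3 0x6f→b27/s3 VC-HIT; vc=[23,31]
#4 0x5e→b23/s3 VC-HIT; vc=[27,31]
#5 0x7e→b31/s3 VC-HIT; vc=[27,23]
#6 0x7c→b31/s3 L1-HIT; vc=[27,23]
#7 0x7c→b31/s3 L1-HIT; vc=[27,23]
#8 0x7f→b31/s3 L1-HIT; vc=[27,23]
#9 0x5c→b23/s3 VC-HIT; vc=[27,31]
#10 0x7f→b31/s3 VC-HIT; vc=[27,23]
#11 0x6c→b27/s3 VC-HIT; vc=[31,23]
#12 0x7d→b31/s3 VC-HIT; vc=[27,23]
#13 0x6e→b27/s3 VC-HIT; vc=[31,23]
#14 0x25→b9/s1 MISS; vc=[31,23]
#15 0x6c→b27/s3 L1-HIT; vc=[31,23]

VC = [31, 23]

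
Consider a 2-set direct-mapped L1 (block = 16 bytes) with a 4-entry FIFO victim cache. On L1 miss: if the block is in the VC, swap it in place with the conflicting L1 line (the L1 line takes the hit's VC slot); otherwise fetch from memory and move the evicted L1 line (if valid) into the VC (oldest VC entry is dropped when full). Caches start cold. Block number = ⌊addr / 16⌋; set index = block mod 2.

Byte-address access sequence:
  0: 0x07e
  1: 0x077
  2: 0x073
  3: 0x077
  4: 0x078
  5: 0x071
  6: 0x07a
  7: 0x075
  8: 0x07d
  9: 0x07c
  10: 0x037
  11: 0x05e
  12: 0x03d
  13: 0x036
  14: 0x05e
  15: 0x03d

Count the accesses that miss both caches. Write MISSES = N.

0: 0x7e (blk 7, set 1) → MISS  vc=[]
1: 0x77 (blk 7, set 1) → L1-HIT  vc=[]
2: 0x73 (blk 7, set 1) → L1-HIT  vc=[]
3: 0x77 (blk 7, set 1) → L1-HIT  vc=[]
4: 0x78 (blk 7, set 1) → L1-HIT  vc=[]
5: 0x71 (blk 7, set 1) → L1-HIT  vc=[]
6: 0x7a (blk 7, set 1) → L1-HIT  vc=[]
7: 0x75 (blk 7, set 1) → L1-HIT  vc=[]
8: 0x7d (blk 7, set 1) → L1-HIT  vc=[]
9: 0x7c (blk 7, set 1) → L1-HIT  vc=[]
10: 0x37 (blk 3, set 1) → MISS  vc=[7]
11: 0x5e (blk 5, set 1) → MISS  vc=[7, 3]
12: 0x3d (blk 3, set 1) → VC-HIT  vc=[7, 5]
13: 0x36 (blk 3, set 1) → L1-HIT  vc=[7, 5]
14: 0x5e (blk 5, set 1) → VC-HIT  vc=[7, 3]
15: 0x3d (blk 3, set 1) → VC-HIT  vc=[7, 5]

MISSES = 3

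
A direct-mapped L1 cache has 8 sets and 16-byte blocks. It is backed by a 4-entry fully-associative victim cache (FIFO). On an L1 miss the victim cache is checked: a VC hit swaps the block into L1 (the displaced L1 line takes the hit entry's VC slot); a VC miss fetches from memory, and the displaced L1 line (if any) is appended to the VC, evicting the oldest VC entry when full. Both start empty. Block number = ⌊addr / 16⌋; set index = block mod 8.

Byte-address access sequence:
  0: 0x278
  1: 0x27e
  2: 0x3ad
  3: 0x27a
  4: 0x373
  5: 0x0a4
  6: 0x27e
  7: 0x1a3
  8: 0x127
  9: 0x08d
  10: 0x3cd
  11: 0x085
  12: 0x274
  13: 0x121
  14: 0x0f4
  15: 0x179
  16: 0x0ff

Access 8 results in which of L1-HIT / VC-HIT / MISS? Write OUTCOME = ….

  [0] addr=0x278 blk=39 s=7: MISS | VC []
  [1] addr=0x27e blk=39 s=7: L1-HIT | VC []
  [2] addr=0x3ad blk=58 s=2: MISS | VC []
  [3] addr=0x27a blk=39 s=7: L1-HIT | VC []
  [4] addr=0x373 blk=55 s=7: MISS | VC [39]
  [5] addr=0xa4 blk=10 s=2: MISS | VC [39, 58]
  [6] addr=0x27e blk=39 s=7: VC-HIT | VC [55, 58]
  [7] addr=0x1a3 blk=26 s=2: MISS | VC [55, 58, 10]
  [8] addr=0x127 blk=18 s=2: MISS | VC [55, 58, 10, 26]
  [9] addr=0x8d blk=8 s=0: MISS | VC [55, 58, 10, 26]
  [10] addr=0x3cd blk=60 s=4: MISS | VC [55, 58, 10, 26]
  [11] addr=0x85 blk=8 s=0: L1-HIT | VC [55, 58, 10, 26]
  [12] addr=0x274 blk=39 s=7: L1-HIT | VC [55, 58, 10, 26]
  [13] addr=0x121 blk=18 s=2: L1-HIT | VC [55, 58, 10, 26]
  [14] addr=0xf4 blk=15 s=7: MISS | VC [58, 10, 26, 39]
  [15] addr=0x179 blk=23 s=7: MISS | VC [10, 26, 39, 15]
  [16] addr=0xff blk=15 s=7: VC-HIT | VC [10, 26, 39, 23]

OUTCOME = MISS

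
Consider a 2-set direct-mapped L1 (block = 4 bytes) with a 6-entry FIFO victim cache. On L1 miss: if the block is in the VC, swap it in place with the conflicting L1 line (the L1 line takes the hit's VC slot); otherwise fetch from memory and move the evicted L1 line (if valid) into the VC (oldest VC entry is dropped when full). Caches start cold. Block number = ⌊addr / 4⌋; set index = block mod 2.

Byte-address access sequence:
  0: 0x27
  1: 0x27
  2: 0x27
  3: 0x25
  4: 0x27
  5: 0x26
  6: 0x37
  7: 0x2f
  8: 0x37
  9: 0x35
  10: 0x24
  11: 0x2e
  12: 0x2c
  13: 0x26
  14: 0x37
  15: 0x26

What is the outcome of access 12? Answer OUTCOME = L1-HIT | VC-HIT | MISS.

  [0] addr=0x27 blk=9 s=1: MISS | VC []
  [1] addr=0x27 blk=9 s=1: L1-HIT | VC []
  [2] addr=0x27 blk=9 s=1: L1-HIT | VC []
  [3] addr=0x25 blk=9 s=1: L1-HIT | VC []
  [4] addr=0x27 blk=9 s=1: L1-HIT | VC []
  [5] addr=0x26 blk=9 s=1: L1-HIT | VC []
  [6] addr=0x37 blk=13 s=1: MISS | VC [9]
  [7] addr=0x2f blk=11 s=1: MISS | VC [9, 13]
  [8] addr=0x37 blk=13 s=1: VC-HIT | VC [9, 11]
  [9] addr=0x35 blk=13 s=1: L1-HIT | VC [9, 11]
  [10] addr=0x24 blk=9 s=1: VC-HIT | VC [13, 11]
  [11] addr=0x2e blk=11 s=1: VC-HIT | VC [13, 9]
  [12] addr=0x2c blk=11 s=1: L1-HIT | VC [13, 9]
  [13] addr=0x26 blk=9 s=1: VC-HIT | VC [13, 11]
  [14] addr=0x37 blk=13 s=1: VC-HIT | VC [9, 11]
  [15] addr=0x26 blk=9 s=1: VC-HIT | VC [13, 11]

OUTCOME = L1-HIT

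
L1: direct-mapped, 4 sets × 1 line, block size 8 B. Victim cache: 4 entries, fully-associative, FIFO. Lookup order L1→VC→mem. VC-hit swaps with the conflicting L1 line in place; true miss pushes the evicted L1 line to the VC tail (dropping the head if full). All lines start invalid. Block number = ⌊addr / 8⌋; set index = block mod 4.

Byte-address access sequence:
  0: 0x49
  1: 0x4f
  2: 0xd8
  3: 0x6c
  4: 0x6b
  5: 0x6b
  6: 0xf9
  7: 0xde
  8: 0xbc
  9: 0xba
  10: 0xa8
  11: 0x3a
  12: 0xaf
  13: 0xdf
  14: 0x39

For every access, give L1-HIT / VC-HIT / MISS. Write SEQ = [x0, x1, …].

SEQ = [MISS, L1-HIT, MISS, MISS, L1-HIT, L1-HIT, MISS, VC-HIT, MISS, L1-HIT, MISS, MISS, L1-HIT, VC-HIT, VC-HIT]

  [0] addr=0x49 blk=9 s=1: MISS | VC []
  [1] addr=0x4f blk=9 s=1: L1-HIT | VC []
  [2] addr=0xd8 blk=27 s=3: MISS | VC []
  [3] addr=0x6c blk=13 s=1: MISS | VC [9]
  [4] addr=0x6b blk=13 s=1: L1-HIT | VC [9]
  [5] addr=0x6b blk=13 s=1: L1-HIT | VC [9]
  [6] addr=0xf9 blk=31 s=3: MISS | VC [9, 27]
  [7] addr=0xde blk=27 s=3: VC-HIT | VC [9, 31]
  [8] addr=0xbc blk=23 s=3: MISS | VC [9, 31, 27]
  [9] addr=0xba blk=23 s=3: L1-HIT | VC [9, 31, 27]
  [10] addr=0xa8 blk=21 s=1: MISS | VC [9, 31, 27, 13]
  [11] addr=0x3a blk=7 s=3: MISS | VC [31, 27, 13, 23]
  [12] addr=0xaf blk=21 s=1: L1-HIT | VC [31, 27, 13, 23]
  [13] addr=0xdf blk=27 s=3: VC-HIT | VC [31, 7, 13, 23]
  [14] addr=0x39 blk=7 s=3: VC-HIT | VC [31, 27, 13, 23]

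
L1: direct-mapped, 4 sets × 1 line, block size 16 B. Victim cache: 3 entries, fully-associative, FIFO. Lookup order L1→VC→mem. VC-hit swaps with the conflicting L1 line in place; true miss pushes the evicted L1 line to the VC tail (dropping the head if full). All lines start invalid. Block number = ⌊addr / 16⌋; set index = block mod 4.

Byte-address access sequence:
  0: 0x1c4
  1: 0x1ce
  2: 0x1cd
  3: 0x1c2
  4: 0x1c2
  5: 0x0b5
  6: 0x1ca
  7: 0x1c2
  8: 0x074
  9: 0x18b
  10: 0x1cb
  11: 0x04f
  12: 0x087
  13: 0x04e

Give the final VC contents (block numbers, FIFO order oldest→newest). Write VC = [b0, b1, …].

VC = [24, 28, 8]

  [0] addr=0x1c4 blk=28 s=0: MISS | VC []
  [1] addr=0x1ce blk=28 s=0: L1-HIT | VC []
  [2] addr=0x1cd blk=28 s=0: L1-HIT | VC []
  [3] addr=0x1c2 blk=28 s=0: L1-HIT | VC []
  [4] addr=0x1c2 blk=28 s=0: L1-HIT | VC []
  [5] addr=0xb5 blk=11 s=3: MISS | VC []
  [6] addr=0x1ca blk=28 s=0: L1-HIT | VC []
  [7] addr=0x1c2 blk=28 s=0: L1-HIT | VC []
  [8] addr=0x74 blk=7 s=3: MISS | VC [11]
  [9] addr=0x18b blk=24 s=0: MISS | VC [11, 28]
  [10] addr=0x1cb blk=28 s=0: VC-HIT | VC [11, 24]
  [11] addr=0x4f blk=4 s=0: MISS | VC [11, 24, 28]
  [12] addr=0x87 blk=8 s=0: MISS | VC [24, 28, 4]
  [13] addr=0x4e blk=4 s=0: VC-HIT | VC [24, 28, 8]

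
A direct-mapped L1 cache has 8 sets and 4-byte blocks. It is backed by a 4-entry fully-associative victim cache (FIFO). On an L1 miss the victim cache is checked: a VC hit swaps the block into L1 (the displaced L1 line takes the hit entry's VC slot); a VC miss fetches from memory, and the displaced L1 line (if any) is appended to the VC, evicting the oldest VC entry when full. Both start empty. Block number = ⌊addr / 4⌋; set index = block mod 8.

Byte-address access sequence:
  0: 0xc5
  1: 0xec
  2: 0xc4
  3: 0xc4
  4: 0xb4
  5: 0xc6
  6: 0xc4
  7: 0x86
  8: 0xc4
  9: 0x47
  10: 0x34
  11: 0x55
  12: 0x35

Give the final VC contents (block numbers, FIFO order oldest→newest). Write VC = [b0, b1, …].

VC = [33, 49, 45, 21]

  [0] addr=0xc5 blk=49 s=1: MISS | VC []
  [1] addr=0xec blk=59 s=3: MISS | VC []
  [2] addr=0xc4 blk=49 s=1: L1-HIT | VC []
  [3] addr=0xc4 blk=49 s=1: L1-HIT | VC []
  [4] addr=0xb4 blk=45 s=5: MISS | VC []
  [5] addr=0xc6 blk=49 s=1: L1-HIT | VC []
  [6] addr=0xc4 blk=49 s=1: L1-HIT | VC []
  [7] addr=0x86 blk=33 s=1: MISS | VC [49]
  [8] addr=0xc4 blk=49 s=1: VC-HIT | VC [33]
  [9] addr=0x47 blk=17 s=1: MISS | VC [33, 49]
  [10] addr=0x34 blk=13 s=5: MISS | VC [33, 49, 45]
  [11] addr=0x55 blk=21 s=5: MISS | VC [33, 49, 45, 13]
  [12] addr=0x35 blk=13 s=5: VC-HIT | VC [33, 49, 45, 21]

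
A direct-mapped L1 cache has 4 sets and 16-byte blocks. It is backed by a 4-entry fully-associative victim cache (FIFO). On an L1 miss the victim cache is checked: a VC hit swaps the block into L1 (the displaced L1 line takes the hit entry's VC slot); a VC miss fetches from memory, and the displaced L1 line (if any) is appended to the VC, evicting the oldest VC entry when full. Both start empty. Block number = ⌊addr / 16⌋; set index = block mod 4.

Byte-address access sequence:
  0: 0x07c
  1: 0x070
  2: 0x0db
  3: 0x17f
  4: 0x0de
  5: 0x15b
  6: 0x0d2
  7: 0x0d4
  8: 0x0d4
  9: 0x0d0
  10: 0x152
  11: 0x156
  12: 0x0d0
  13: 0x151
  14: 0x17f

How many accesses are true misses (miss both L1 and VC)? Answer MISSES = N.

MISSES = 4

#0 0x7c→b7/s3 MISS; vc=[]
#1 0x70→b7/s3 L1-HIT; vc=[]
#2 0xdb→b13/s1 MISS; vc=[]
#3 0x17f→b23/s3 MISS; vc=[7]
#4 0xde→b13/s1 L1-HIT; vc=[7]
#5 0x15b→b21/s1 MISS; vc=[7,13]
#6 0xd2→b13/s1 VC-HIT; vc=[7,21]
#7 0xd4→b13/s1 L1-HIT; vc=[7,21]
#8 0xd4→b13/s1 L1-HIT; vc=[7,21]
#9 0xd0→b13/s1 L1-HIT; vc=[7,21]
#10 0x152→b21/s1 VC-HIT; vc=[7,13]
#11 0x156→b21/s1 L1-HIT; vc=[7,13]
#12 0xd0→b13/s1 VC-HIT; vc=[7,21]
#13 0x151→b21/s1 VC-HIT; vc=[7,13]
#14 0x17f→b23/s3 L1-HIT; vc=[7,13]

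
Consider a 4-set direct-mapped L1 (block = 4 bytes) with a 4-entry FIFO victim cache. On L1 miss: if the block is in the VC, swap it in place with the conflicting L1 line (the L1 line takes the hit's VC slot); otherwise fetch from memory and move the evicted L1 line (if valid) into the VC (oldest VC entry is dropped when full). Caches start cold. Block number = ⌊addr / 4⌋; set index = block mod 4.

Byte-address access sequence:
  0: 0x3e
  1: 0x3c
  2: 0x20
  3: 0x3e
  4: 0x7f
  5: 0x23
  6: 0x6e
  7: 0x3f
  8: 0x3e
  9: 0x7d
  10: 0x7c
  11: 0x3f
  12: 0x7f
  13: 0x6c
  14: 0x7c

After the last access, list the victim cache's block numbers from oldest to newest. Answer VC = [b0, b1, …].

#0 0x3e→b15/s3 MISS; vc=[]
#1 0x3c→b15/s3 L1-HIT; vc=[]
#2 0x20→b8/s0 MISS; vc=[]
#3 0x3e→b15/s3 L1-HIT; vc=[]
#4 0x7f→b31/s3 MISS; vc=[15]
#5 0x23→b8/s0 L1-HIT; vc=[15]
#6 0x6e→b27/s3 MISS; vc=[15,31]
#7 0x3f→b15/s3 VC-HIT; vc=[27,31]
#8 0x3e→b15/s3 L1-HIT; vc=[27,31]
#9 0x7d→b31/s3 VC-HIT; vc=[27,15]
#10 0x7c→b31/s3 L1-HIT; vc=[27,15]
#11 0x3f→b15/s3 VC-HIT; vc=[27,31]
#12 0x7f→b31/s3 VC-HIT; vc=[27,15]
#13 0x6c→b27/s3 VC-HIT; vc=[31,15]
#14 0x7c→b31/s3 VC-HIT; vc=[27,15]

VC = [27, 15]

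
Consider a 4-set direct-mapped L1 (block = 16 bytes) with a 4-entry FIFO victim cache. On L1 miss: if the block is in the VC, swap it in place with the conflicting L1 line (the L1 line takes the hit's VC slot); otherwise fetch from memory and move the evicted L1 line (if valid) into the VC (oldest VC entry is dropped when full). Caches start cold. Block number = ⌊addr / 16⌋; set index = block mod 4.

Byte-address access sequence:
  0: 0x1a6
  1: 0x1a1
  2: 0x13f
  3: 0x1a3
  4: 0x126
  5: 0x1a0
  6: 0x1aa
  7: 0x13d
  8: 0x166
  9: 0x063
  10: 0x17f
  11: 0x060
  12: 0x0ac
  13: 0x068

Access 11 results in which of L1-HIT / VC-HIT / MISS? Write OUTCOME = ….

OUTCOME = L1-HIT

  [0] addr=0x1a6 blk=26 s=2: MISS | VC []
  [1] addr=0x1a1 blk=26 s=2: L1-HIT | VC []
  [2] addr=0x13f blk=19 s=3: MISS | VC []
  [3] addr=0x1a3 blk=26 s=2: L1-HIT | VC []
  [4] addr=0x126 blk=18 s=2: MISS | VC [26]
  [5] addr=0x1a0 blk=26 s=2: VC-HIT | VC [18]
  [6] addr=0x1aa blk=26 s=2: L1-HIT | VC [18]
  [7] addr=0x13d blk=19 s=3: L1-HIT | VC [18]
  [8] addr=0x166 blk=22 s=2: MISS | VC [18, 26]
  [9] addr=0x63 blk=6 s=2: MISS | VC [18, 26, 22]
  [10] addr=0x17f blk=23 s=3: MISS | VC [18, 26, 22, 19]
  [11] addr=0x60 blk=6 s=2: L1-HIT | VC [18, 26, 22, 19]
  [12] addr=0xac blk=10 s=2: MISS | VC [26, 22, 19, 6]
  [13] addr=0x68 blk=6 s=2: VC-HIT | VC [26, 22, 19, 10]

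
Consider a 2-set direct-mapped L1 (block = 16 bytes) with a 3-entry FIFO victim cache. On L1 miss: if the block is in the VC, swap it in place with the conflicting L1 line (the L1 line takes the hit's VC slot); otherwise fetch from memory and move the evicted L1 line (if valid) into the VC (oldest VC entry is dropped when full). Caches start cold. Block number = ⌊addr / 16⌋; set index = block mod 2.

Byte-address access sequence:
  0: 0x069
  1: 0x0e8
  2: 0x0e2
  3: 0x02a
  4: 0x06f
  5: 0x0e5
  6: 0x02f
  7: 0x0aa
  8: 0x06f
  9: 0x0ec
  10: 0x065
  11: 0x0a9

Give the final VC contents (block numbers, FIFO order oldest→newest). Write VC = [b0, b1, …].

VC = [14, 6, 2]

#0 0x69→b6/s0 MISS; vc=[]
#1 0xe8→b14/s0 MISS; vc=[6]
#2 0xe2→b14/s0 L1-HIT; vc=[6]
#3 0x2a→b2/s0 MISS; vc=[6,14]
#4 0x6f→b6/s0 VC-HIT; vc=[2,14]
#5 0xe5→b14/s0 VC-HIT; vc=[2,6]
#6 0x2f→b2/s0 VC-HIT; vc=[14,6]
#7 0xaa→b10/s0 MISS; vc=[14,6,2]
#8 0x6f→b6/s0 VC-HIT; vc=[14,10,2]
#9 0xec→b14/s0 VC-HIT; vc=[6,10,2]
#10 0x65→b6/s0 VC-HIT; vc=[14,10,2]
#11 0xa9→b10/s0 VC-HIT; vc=[14,6,2]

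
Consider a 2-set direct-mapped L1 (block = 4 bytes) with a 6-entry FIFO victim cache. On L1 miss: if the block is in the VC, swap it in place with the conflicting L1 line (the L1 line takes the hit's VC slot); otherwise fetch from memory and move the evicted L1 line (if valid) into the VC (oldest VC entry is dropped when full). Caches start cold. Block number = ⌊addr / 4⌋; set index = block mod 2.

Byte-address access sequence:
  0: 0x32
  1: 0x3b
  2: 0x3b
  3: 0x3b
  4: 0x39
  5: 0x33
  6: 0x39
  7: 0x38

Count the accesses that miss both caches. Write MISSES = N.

MISSES = 2

0: 0x32 (blk 12, set 0) → MISS  vc=[]
1: 0x3b (blk 14, set 0) → MISS  vc=[12]
2: 0x3b (blk 14, set 0) → L1-HIT  vc=[12]
3: 0x3b (blk 14, set 0) → L1-HIT  vc=[12]
4: 0x39 (blk 14, set 0) → L1-HIT  vc=[12]
5: 0x33 (blk 12, set 0) → VC-HIT  vc=[14]
6: 0x39 (blk 14, set 0) → VC-HIT  vc=[12]
7: 0x38 (blk 14, set 0) → L1-HIT  vc=[12]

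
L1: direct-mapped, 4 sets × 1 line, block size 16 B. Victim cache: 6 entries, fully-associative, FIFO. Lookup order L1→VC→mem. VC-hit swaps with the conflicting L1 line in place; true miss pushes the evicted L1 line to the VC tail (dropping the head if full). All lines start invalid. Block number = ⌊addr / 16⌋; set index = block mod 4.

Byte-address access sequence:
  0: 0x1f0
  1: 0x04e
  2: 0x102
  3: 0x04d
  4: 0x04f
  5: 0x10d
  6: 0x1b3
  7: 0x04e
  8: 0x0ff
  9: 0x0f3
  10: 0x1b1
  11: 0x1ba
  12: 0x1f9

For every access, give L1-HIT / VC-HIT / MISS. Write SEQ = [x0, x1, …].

#0 0x1f0→b31/s3 MISS; vc=[]
#1 0x4e→b4/s0 MISS; vc=[]
#2 0x102→b16/s0 MISS; vc=[4]
#3 0x4d→b4/s0 VC-HIT; vc=[16]
#4 0x4f→b4/s0 L1-HIT; vc=[16]
#5 0x10d→b16/s0 VC-HIT; vc=[4]
#6 0x1b3→b27/s3 MISS; vc=[4,31]
#7 0x4e→b4/s0 VC-HIT; vc=[16,31]
#8 0xff→b15/s3 MISS; vc=[16,31,27]
#9 0xf3→b15/s3 L1-HIT; vc=[16,31,27]
#10 0x1b1→b27/s3 VC-HIT; vc=[16,31,15]
#11 0x1ba→b27/s3 L1-HIT; vc=[16,31,15]
#12 0x1f9→b31/s3 VC-HIT; vc=[16,27,15]

SEQ = [MISS, MISS, MISS, VC-HIT, L1-HIT, VC-HIT, MISS, VC-HIT, MISS, L1-HIT, VC-HIT, L1-HIT, VC-HIT]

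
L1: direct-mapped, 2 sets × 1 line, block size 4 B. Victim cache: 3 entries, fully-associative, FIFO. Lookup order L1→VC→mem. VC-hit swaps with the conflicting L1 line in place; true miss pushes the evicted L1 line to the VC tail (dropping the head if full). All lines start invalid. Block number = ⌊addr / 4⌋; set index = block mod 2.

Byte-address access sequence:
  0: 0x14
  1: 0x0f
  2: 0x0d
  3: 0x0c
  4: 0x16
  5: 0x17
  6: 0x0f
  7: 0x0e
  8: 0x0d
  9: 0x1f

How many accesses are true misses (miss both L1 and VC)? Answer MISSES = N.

MISSES = 3

#0 0x14→b5/s1 MISS; vc=[]
#1 0xf→b3/s1 MISS; vc=[5]
#2 0xd→b3/s1 L1-HIT; vc=[5]
#3 0xc→b3/s1 L1-HIT; vc=[5]
#4 0x16→b5/s1 VC-HIT; vc=[3]
#5 0x17→b5/s1 L1-HIT; vc=[3]
#6 0xf→b3/s1 VC-HIT; vc=[5]
#7 0xe→b3/s1 L1-HIT; vc=[5]
#8 0xd→b3/s1 L1-HIT; vc=[5]
#9 0x1f→b7/s1 MISS; vc=[5,3]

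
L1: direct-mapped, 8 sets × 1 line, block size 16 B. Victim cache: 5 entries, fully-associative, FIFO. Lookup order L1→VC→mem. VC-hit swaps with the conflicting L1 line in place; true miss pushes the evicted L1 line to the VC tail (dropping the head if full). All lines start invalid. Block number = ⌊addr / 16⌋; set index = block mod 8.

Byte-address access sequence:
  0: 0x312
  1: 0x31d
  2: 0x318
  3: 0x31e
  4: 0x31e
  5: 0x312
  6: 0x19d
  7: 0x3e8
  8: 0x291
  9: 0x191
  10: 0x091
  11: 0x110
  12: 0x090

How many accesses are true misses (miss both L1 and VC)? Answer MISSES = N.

MISSES = 6

0: 0x312 (blk 49, set 1) → MISS  vc=[]
1: 0x31d (blk 49, set 1) → L1-HIT  vc=[]
2: 0x318 (blk 49, set 1) → L1-HIT  vc=[]
3: 0x31e (blk 49, set 1) → L1-HIT  vc=[]
4: 0x31e (blk 49, set 1) → L1-HIT  vc=[]
5: 0x312 (blk 49, set 1) → L1-HIT  vc=[]
6: 0x19d (blk 25, set 1) → MISS  vc=[49]
7: 0x3e8 (blk 62, set 6) → MISS  vc=[49]
8: 0x291 (blk 41, set 1) → MISS  vc=[49, 25]
9: 0x191 (blk 25, set 1) → VC-HIT  vc=[49, 41]
10: 0x91 (blk 9, set 1) → MISS  vc=[49, 41, 25]
11: 0x110 (blk 17, set 1) → MISS  vc=[49, 41, 25, 9]
12: 0x90 (blk 9, set 1) → VC-HIT  vc=[49, 41, 25, 17]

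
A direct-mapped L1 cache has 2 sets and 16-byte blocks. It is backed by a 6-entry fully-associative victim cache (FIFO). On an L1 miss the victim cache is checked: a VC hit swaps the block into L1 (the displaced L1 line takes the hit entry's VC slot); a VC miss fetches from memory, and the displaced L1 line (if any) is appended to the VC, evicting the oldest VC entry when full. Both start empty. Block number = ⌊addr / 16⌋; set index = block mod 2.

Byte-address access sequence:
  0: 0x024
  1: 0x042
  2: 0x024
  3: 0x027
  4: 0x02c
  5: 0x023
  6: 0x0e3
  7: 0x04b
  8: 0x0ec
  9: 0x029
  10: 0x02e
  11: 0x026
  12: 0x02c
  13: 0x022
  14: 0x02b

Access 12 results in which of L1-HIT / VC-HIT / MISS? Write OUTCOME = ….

OUTCOME = L1-HIT

#0 0x24→b2/s0 MISS; vc=[]
#1 0x42→b4/s0 MISS; vc=[2]
#2 0x24→b2/s0 VC-HIT; vc=[4]
#3 0x27→b2/s0 L1-HIT; vc=[4]
#4 0x2c→b2/s0 L1-HIT; vc=[4]
#5 0x23→b2/s0 L1-HIT; vc=[4]
#6 0xe3→b14/s0 MISS; vc=[4,2]
#7 0x4b→b4/s0 VC-HIT; vc=[14,2]
#8 0xec→b14/s0 VC-HIT; vc=[4,2]
#9 0x29→b2/s0 VC-HIT; vc=[4,14]
#10 0x2e→b2/s0 L1-HIT; vc=[4,14]
#11 0x26→b2/s0 L1-HIT; vc=[4,14]
#12 0x2c→b2/s0 L1-HIT; vc=[4,14]
#13 0x22→b2/s0 L1-HIT; vc=[4,14]
#14 0x2b→b2/s0 L1-HIT; vc=[4,14]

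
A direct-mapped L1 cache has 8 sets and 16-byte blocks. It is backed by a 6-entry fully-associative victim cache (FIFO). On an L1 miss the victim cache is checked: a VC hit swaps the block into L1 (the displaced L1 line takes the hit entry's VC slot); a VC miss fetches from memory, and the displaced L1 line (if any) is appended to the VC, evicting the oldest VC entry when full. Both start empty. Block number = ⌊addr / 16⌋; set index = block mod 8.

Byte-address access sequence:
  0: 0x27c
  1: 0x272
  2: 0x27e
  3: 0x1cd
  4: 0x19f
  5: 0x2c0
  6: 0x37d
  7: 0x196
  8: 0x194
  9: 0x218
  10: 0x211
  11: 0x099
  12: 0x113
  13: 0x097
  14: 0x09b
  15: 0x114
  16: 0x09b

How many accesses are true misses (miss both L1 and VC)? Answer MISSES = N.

#0 0x27c→b39/s7 MISS; vc=[]
#1 0x272→b39/s7 L1-HIT; vc=[]
#2 0x27e→b39/s7 L1-HIT; vc=[]
#3 0x1cd→b28/s4 MISS; vc=[]
#4 0x19f→b25/s1 MISS; vc=[]
#5 0x2c0→b44/s4 MISS; vc=[28]
#6 0x37d→b55/s7 MISS; vc=[28,39]
#7 0x196→b25/s1 L1-HIT; vc=[28,39]
#8 0x194→b25/s1 L1-HIT; vc=[28,39]
#9 0x218→b33/s1 MISS; vc=[28,39,25]
#10 0x211→b33/s1 L1-HIT; vc=[28,39,25]
#11 0x99→b9/s1 MISS; vc=[28,39,25,33]
#12 0x113→b17/s1 MISS; vc=[28,39,25,33,9]
#13 0x97→b9/s1 VC-HIT; vc=[28,39,25,33,17]
#14 0x9b→b9/s1 L1-HIT; vc=[28,39,25,33,17]
#15 0x114→b17/s1 VC-HIT; vc=[28,39,25,33,9]
#16 0x9b→b9/s1 VC-HIT; vc=[28,39,25,33,17]

MISSES = 8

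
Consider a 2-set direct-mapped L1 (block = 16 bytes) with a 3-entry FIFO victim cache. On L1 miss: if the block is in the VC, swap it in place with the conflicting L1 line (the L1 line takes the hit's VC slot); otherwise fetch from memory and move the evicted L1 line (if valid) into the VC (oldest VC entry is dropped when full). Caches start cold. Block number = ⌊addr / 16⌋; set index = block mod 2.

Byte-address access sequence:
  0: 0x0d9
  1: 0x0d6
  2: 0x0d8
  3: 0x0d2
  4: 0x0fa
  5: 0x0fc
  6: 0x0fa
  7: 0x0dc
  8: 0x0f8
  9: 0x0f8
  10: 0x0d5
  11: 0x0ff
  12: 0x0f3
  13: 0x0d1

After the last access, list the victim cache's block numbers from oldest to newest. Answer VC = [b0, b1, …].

VC = [15]

#0 0xd9→b13/s1 MISS; vc=[]
#1 0xd6→b13/s1 L1-HIT; vc=[]
#2 0xd8→b13/s1 L1-HIT; vc=[]
#3 0xd2→b13/s1 L1-HIT; vc=[]
#4 0xfa→b15/s1 MISS; vc=[13]
#5 0xfc→b15/s1 L1-HIT; vc=[13]
#6 0xfa→b15/s1 L1-HIT; vc=[13]
#7 0xdc→b13/s1 VC-HIT; vc=[15]
#8 0xf8→b15/s1 VC-HIT; vc=[13]
#9 0xf8→b15/s1 L1-HIT; vc=[13]
#10 0xd5→b13/s1 VC-HIT; vc=[15]
#11 0xff→b15/s1 VC-HIT; vc=[13]
#12 0xf3→b15/s1 L1-HIT; vc=[13]
#13 0xd1→b13/s1 VC-HIT; vc=[15]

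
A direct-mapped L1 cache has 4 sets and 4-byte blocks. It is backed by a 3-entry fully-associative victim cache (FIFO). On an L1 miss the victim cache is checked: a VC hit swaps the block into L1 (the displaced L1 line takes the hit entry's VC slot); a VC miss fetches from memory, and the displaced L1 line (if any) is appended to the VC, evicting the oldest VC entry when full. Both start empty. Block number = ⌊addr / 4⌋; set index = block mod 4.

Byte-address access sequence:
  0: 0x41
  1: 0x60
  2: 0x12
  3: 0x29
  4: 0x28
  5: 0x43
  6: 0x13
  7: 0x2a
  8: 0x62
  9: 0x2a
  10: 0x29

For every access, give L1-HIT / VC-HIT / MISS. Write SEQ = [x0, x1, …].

#0 0x41→b16/s0 MISS; vc=[]
#1 0x60→b24/s0 MISS; vc=[16]
#2 0x12→b4/s0 MISS; vc=[16,24]
#3 0x29→b10/s2 MISS; vc=[16,24]
#4 0x28→b10/s2 L1-HIT; vc=[16,24]
#5 0x43→b16/s0 VC-HIT; vc=[4,24]
#6 0x13→b4/s0 VC-HIT; vc=[16,24]
#7 0x2a→b10/s2 L1-HIT; vc=[16,24]
#8 0x62→b24/s0 VC-HIT; vc=[16,4]
#9 0x2a→b10/s2 L1-HIT; vc=[16,4]
#10 0x29→b10/s2 L1-HIT; vc=[16,4]

SEQ = [MISS, MISS, MISS, MISS, L1-HIT, VC-HIT, VC-HIT, L1-HIT, VC-HIT, L1-HIT, L1-HIT]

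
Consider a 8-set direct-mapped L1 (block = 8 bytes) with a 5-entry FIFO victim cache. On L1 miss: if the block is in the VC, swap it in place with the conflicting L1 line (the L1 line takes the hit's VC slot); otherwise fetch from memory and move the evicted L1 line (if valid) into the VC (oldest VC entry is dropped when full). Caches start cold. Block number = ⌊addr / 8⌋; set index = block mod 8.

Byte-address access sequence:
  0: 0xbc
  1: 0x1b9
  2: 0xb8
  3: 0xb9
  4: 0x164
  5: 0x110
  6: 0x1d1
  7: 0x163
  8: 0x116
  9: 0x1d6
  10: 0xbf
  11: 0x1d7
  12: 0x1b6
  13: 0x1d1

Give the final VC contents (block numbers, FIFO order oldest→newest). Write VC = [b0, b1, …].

VC = [55, 34]

#0 0xbc→b23/s7 MISS; vc=[]
#1 0x1b9→b55/s7 MISS; vc=[23]
#2 0xb8→b23/s7 VC-HIT; vc=[55]
#3 0xb9→b23/s7 L1-HIT; vc=[55]
#4 0x164→b44/s4 MISS; vc=[55]
#5 0x110→b34/s2 MISS; vc=[55]
#6 0x1d1→b58/s2 MISS; vc=[55,34]
#7 0x163→b44/s4 L1-HIT; vc=[55,34]
#8 0x116→b34/s2 VC-HIT; vc=[55,58]
#9 0x1d6→b58/s2 VC-HIT; vc=[55,34]
#10 0xbf→b23/s7 L1-HIT; vc=[55,34]
#11 0x1d7→b58/s2 L1-HIT; vc=[55,34]
#12 0x1b6→b54/s6 MISS; vc=[55,34]
#13 0x1d1→b58/s2 L1-HIT; vc=[55,34]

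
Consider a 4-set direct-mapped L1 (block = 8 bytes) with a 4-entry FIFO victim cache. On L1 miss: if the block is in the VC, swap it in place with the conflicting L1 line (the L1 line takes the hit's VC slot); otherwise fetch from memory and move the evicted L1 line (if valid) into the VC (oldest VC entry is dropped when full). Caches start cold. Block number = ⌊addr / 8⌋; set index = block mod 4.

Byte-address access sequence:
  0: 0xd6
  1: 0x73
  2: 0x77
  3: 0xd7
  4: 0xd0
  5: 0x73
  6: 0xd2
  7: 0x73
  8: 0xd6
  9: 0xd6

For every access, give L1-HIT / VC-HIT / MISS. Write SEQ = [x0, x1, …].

SEQ = [MISS, MISS, L1-HIT, VC-HIT, L1-HIT, VC-HIT, VC-HIT, VC-HIT, VC-HIT, L1-HIT]

0: 0xd6 (blk 26, set 2) → MISS  vc=[]
1: 0x73 (blk 14, set 2) → MISS  vc=[26]
2: 0x77 (blk 14, set 2) → L1-HIT  vc=[26]
3: 0xd7 (blk 26, set 2) → VC-HIT  vc=[14]
4: 0xd0 (blk 26, set 2) → L1-HIT  vc=[14]
5: 0x73 (blk 14, set 2) → VC-HIT  vc=[26]
6: 0xd2 (blk 26, set 2) → VC-HIT  vc=[14]
7: 0x73 (blk 14, set 2) → VC-HIT  vc=[26]
8: 0xd6 (blk 26, set 2) → VC-HIT  vc=[14]
9: 0xd6 (blk 26, set 2) → L1-HIT  vc=[14]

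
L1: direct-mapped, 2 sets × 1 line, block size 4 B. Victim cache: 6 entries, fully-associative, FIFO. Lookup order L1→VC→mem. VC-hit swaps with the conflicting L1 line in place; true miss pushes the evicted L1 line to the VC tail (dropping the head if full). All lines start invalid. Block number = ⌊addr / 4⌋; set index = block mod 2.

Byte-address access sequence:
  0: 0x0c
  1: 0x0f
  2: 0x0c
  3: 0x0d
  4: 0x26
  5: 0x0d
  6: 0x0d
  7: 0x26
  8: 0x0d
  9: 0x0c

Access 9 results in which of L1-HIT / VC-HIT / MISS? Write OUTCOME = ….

OUTCOME = L1-HIT

0: 0xc (blk 3, set 1) → MISS  vc=[]
1: 0xf (blk 3, set 1) → L1-HIT  vc=[]
2: 0xc (blk 3, set 1) → L1-HIT  vc=[]
3: 0xd (blk 3, set 1) → L1-HIT  vc=[]
4: 0x26 (blk 9, set 1) → MISS  vc=[3]
5: 0xd (blk 3, set 1) → VC-HIT  vc=[9]
6: 0xd (blk 3, set 1) → L1-HIT  vc=[9]
7: 0x26 (blk 9, set 1) → VC-HIT  vc=[3]
8: 0xd (blk 3, set 1) → VC-HIT  vc=[9]
9: 0xc (blk 3, set 1) → L1-HIT  vc=[9]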